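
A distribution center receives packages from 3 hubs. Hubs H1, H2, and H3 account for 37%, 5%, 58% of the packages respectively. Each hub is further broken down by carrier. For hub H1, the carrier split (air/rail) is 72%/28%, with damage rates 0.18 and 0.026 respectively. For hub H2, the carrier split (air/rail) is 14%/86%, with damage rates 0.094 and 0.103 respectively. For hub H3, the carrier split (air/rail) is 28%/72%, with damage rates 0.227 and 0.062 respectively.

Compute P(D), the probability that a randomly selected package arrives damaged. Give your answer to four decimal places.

P(D) ≈ 0.1185

P(D|H1) = 0.72·0.18 + 0.28·0.026 = 0.1296 + 0.00728 = 0.13688
P(D|H2) = 0.14·0.094 + 0.86·0.103 = 0.01316 + 0.08858 = 0.10174
P(D|H3) = 0.28·0.227 + 0.72·0.062 = 0.06356 + 0.04464 = 0.1082
Then overall,
P(D) = 0.37·0.13688 + 0.05·0.10174 + 0.58·0.1082
      = 0.0506456 + 0.005087 + 0.062756 = 0.1184886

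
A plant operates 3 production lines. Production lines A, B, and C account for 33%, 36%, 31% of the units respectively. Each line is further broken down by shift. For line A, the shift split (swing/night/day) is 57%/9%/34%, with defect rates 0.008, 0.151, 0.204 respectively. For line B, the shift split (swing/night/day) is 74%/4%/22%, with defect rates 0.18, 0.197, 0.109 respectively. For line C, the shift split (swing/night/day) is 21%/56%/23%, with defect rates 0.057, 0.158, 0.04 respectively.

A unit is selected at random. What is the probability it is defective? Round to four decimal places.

P(D|A) = 0.57·0.008 + 0.09·0.151 + 0.34·0.204 = 0.00456 + 0.01359 + 0.06936 = 0.08751
P(D|B) = 0.74·0.18 + 0.04·0.197 + 0.22·0.109 = 0.1332 + 0.00788 + 0.02398 = 0.16506
P(D|C) = 0.21·0.057 + 0.56·0.158 + 0.23·0.04 = 0.01197 + 0.08848 + 0.0092 = 0.10965
Then overall,
P(D) = 0.33·0.08751 + 0.36·0.16506 + 0.31·0.10965
      = 0.0288783 + 0.0594216 + 0.0339915 = 0.1222914

P(D) ≈ 0.1223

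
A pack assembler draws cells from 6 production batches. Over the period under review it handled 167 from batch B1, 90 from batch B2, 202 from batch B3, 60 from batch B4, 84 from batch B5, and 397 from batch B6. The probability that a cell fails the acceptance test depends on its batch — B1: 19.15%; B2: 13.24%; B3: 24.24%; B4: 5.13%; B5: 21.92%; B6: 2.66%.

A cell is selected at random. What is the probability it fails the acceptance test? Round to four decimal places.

P(F) ≈ 0.1249

Total: 167 + 90 + 202 + 60 + 84 + 397 = 1000.
P(B1) = 167/1000 = 0.167. P(B2) = 90/1000 = 0.09. P(B3) = 202/1000 = 0.202. P(B4) = 60/1000 = 0.06. P(B5) = 84/1000 = 0.084. P(B6) = 397/1000 = 0.397.
Using total probability over the partition,
P(F) = P(F|B1)·P(B1) + P(F|B2)·P(B2) + P(F|B3)·P(B3) + P(F|B4)·P(B4) + P(F|B5)·P(B5) + P(F|B6)·P(B6)
      = 0.1915·0.167 + 0.1324·0.09 + 0.2424·0.202 + 0.0513·0.06 + 0.2192·0.084 + 0.0266·0.397
      = 0.0319805 + 0.011916 + 0.0489648 + 0.003078 + 0.0184128 + 0.0105602 = 0.1249123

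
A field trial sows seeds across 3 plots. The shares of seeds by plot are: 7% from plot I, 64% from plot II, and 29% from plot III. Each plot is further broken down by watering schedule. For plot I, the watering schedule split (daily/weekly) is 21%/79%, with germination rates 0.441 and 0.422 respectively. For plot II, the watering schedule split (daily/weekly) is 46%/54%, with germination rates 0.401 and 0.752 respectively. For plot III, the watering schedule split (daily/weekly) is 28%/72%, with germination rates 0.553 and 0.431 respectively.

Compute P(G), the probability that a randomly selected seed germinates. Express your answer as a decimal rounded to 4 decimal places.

P(G|I) = 0.21·0.441 + 0.79·0.422 = 0.09261 + 0.33338 = 0.42599
P(G|II) = 0.46·0.401 + 0.54·0.752 = 0.18446 + 0.40608 = 0.59054
P(G|III) = 0.28·0.553 + 0.72·0.431 = 0.15484 + 0.31032 = 0.46516
Then overall,
P(G) = 0.07·0.42599 + 0.64·0.59054 + 0.29·0.46516
      = 0.0298193 + 0.3779456 + 0.1348964 = 0.5426613

P(G) ≈ 0.5427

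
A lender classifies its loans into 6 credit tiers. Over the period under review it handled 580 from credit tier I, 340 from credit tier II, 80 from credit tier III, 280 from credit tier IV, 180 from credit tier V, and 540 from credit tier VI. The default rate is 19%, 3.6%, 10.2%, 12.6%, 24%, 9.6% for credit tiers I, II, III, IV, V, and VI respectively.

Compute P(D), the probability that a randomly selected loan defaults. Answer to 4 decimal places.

Total: 580 + 340 + 80 + 280 + 180 + 540 = 2000.
P(I) = 580/2000 = 0.29. P(II) = 340/2000 = 0.17. P(III) = 80/2000 = 0.04. P(IV) = 280/2000 = 0.14. P(V) = 180/2000 = 0.09. P(VI) = 540/2000 = 0.27.
P(D) = P(D|I)·P(I) + P(D|II)·P(II) + P(D|III)·P(III) + P(D|IV)·P(IV) + P(D|V)·P(V) + P(D|VI)·P(VI)
      = 0.19·0.29 + 0.036·0.17 + 0.102·0.04 + 0.126·0.14 + 0.24·0.09 + 0.096·0.27
      = 0.0551 + 0.00612 + 0.00408 + 0.01764 + 0.0216 + 0.02592 = 0.13046

0.1305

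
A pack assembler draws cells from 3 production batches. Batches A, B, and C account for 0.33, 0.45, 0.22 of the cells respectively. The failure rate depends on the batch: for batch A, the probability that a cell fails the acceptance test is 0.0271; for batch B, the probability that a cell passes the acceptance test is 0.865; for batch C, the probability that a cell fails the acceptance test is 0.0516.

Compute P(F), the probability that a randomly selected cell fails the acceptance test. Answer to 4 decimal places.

0.0810

P(F|B) = 1 − 0.865 = 0.135.
Using total probability over the partition,
P(F) = P(F|A)·P(A) + P(F|B)·P(B) + P(F|C)·P(C)
      = 0.0271·0.33 + 0.135·0.45 + 0.0516·0.22
      = 0.008943 + 0.06075 + 0.011352 = 0.081045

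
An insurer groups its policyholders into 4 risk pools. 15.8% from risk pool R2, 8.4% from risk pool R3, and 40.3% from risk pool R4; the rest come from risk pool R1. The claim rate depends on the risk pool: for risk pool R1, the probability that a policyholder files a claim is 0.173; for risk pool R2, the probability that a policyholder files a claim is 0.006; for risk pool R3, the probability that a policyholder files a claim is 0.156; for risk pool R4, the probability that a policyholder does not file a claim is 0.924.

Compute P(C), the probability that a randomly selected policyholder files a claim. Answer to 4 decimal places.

0.1061

P(R1) = 1 − (0.158 + 0.084 + 0.403) = 0.355.
P(C|R4) = 1 − 0.924 = 0.076.
Using total probability over the partition,
P(C) = P(C|R1)·P(R1) + P(C|R2)·P(R2) + P(C|R3)·P(R3) + P(C|R4)·P(R4)
      = 0.173·0.355 + 0.006·0.158 + 0.156·0.084 + 0.076·0.403
      = 0.061415 + 0.000948 + 0.013104 + 0.030628 = 0.106095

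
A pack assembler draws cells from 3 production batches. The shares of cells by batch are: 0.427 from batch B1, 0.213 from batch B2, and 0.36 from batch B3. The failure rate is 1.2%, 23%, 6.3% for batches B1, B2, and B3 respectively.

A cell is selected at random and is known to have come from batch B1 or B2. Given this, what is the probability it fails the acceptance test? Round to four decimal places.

P(F|S) ≈ 0.0846

Let S = {B1, B2}.
P(S) = 0.427 + 0.213 = 0.64.
P(F ∩ S) = 0.012·0.427 + 0.23·0.213 = 0.005124 + 0.04899 = 0.054114.
P(F | S) = 0.054114 / 0.64 = 0.084553…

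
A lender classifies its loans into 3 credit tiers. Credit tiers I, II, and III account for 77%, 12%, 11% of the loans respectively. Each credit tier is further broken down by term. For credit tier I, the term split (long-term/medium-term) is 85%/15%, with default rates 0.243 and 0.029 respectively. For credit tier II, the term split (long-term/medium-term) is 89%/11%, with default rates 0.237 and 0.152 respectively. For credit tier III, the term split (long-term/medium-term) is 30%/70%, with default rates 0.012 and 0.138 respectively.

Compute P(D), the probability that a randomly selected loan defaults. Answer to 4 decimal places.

P(D|I) = 0.85·0.243 + 0.15·0.029 = 0.20655 + 0.00435 = 0.2109
P(D|II) = 0.89·0.237 + 0.11·0.152 = 0.21093 + 0.01672 = 0.22765
P(D|III) = 0.3·0.012 + 0.7·0.138 = 0.0036 + 0.0966 = 0.1002
By total probability over the outer partition,
P(D) = 0.77·0.2109 + 0.12·0.22765 + 0.11·0.1002
      = 0.162393 + 0.027318 + 0.011022 = 0.200733

P(D) ≈ 0.2007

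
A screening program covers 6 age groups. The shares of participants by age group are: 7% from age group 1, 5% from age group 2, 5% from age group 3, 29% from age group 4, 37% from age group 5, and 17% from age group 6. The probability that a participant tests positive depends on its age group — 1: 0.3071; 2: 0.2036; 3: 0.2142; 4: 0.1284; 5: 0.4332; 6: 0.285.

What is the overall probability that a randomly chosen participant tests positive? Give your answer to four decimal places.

0.2884

P(T) = P(T|1)·P(1) + P(T|2)·P(2) + P(T|3)·P(3) + P(T|4)·P(4) + P(T|5)·P(5) + P(T|6)·P(6)
      = 0.3071·0.07 + 0.2036·0.05 + 0.2142·0.05 + 0.1284·0.29 + 0.4332·0.37 + 0.285·0.17
      = 0.021497 + 0.01018 + 0.01071 + 0.037236 + 0.160284 + 0.04845 = 0.288357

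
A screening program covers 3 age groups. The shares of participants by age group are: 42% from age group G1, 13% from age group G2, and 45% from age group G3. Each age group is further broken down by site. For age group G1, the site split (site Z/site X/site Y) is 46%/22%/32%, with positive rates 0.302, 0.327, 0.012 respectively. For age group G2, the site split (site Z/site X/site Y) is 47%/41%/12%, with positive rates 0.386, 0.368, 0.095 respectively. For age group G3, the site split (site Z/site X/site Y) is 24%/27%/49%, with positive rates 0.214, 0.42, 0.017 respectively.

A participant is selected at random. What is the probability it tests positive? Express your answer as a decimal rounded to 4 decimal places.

P(T) ≈ 0.2127

P(T|G1) = 0.46·0.302 + 0.22·0.327 + 0.32·0.012 = 0.13892 + 0.07194 + 0.00384 = 0.2147
P(T|G2) = 0.47·0.386 + 0.41·0.368 + 0.12·0.095 = 0.18142 + 0.15088 + 0.0114 = 0.3437
P(T|G3) = 0.24·0.214 + 0.27·0.42 + 0.49·0.017 = 0.05136 + 0.1134 + 0.00833 = 0.17309
Then overall,
P(T) = 0.42·0.2147 + 0.13·0.3437 + 0.45·0.17309
      = 0.090174 + 0.044681 + 0.0778905 = 0.2127455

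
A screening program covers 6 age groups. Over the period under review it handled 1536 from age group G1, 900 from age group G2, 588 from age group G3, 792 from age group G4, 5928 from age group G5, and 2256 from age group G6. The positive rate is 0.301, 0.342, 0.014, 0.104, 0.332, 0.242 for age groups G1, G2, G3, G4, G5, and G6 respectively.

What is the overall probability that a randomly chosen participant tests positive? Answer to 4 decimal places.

Total: 1536 + 900 + 588 + 792 + 5928 + 2256 = 12000.
P(G1) = 1536/12000 = 0.128. P(G2) = 900/12000 = 0.075. P(G3) = 588/12000 = 0.049. P(G4) = 792/12000 = 0.066. P(G5) = 5928/12000 = 0.494. P(G6) = 2256/12000 = 0.188.
Using total probability over the partition,
P(T) = P(T|G1)·P(G1) + P(T|G2)·P(G2) + P(T|G3)·P(G3) + P(T|G4)·P(G4) + P(T|G5)·P(G5) + P(T|G6)·P(G6)
      = 0.301·0.128 + 0.342·0.075 + 0.014·0.049 + 0.104·0.066 + 0.332·0.494 + 0.242·0.188
      = 0.038528 + 0.02565 + 0.000686 + 0.006864 + 0.164008 + 0.045496 = 0.281232

P(T) ≈ 0.2812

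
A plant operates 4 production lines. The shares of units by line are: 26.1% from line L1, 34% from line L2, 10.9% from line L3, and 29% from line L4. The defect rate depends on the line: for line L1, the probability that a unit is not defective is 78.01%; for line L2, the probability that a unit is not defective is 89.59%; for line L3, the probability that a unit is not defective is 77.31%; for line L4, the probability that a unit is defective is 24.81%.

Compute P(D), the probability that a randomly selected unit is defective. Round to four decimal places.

P(D) ≈ 0.1895

P(D|L1) = 1 − 0.7801 = 0.2199.
P(D|L2) = 1 − 0.8959 = 0.1041.
P(D|L3) = 1 − 0.7731 = 0.2269.
P(D) = P(D|L1)·P(L1) + P(D|L2)·P(L2) + P(D|L3)·P(L3) + P(D|L4)·P(L4)
      = 0.2199·0.261 + 0.1041·0.34 + 0.2269·0.109 + 0.2481·0.29
      = 0.0573939 + 0.035394 + 0.0247321 + 0.071949 = 0.189469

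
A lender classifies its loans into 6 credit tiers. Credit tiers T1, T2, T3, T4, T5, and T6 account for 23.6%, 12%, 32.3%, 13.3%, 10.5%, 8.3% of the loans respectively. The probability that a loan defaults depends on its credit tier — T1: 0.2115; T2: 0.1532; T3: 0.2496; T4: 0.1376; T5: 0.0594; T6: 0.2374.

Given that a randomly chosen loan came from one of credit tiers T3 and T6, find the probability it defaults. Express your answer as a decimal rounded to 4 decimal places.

P(D|S) ≈ 0.2471

Let S = {T3, T6}.
P(S) = 0.323 + 0.083 = 0.406.
P(D ∩ S) = 0.2496·0.323 + 0.2374·0.083 = 0.0806208 + 0.0197042 = 0.100325.
P(D | S) = 0.100325 / 0.406 = 0.247106…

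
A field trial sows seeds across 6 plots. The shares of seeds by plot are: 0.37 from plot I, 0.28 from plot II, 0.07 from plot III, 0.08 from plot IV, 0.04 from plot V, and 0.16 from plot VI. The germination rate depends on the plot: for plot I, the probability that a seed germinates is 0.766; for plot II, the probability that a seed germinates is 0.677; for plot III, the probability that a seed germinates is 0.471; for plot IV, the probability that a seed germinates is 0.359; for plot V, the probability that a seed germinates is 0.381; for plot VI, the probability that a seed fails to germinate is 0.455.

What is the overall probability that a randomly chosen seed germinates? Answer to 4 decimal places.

0.6371

P(G|VI) = 1 − 0.455 = 0.545.
P(G) = P(G|I)·P(I) + P(G|II)·P(II) + P(G|III)·P(III) + P(G|IV)·P(IV) + P(G|V)·P(V) + P(G|VI)·P(VI)
      = 0.766·0.37 + 0.677·0.28 + 0.471·0.07 + 0.359·0.08 + 0.381·0.04 + 0.545·0.16
      = 0.28342 + 0.18956 + 0.03297 + 0.02872 + 0.01524 + 0.0872 = 0.63711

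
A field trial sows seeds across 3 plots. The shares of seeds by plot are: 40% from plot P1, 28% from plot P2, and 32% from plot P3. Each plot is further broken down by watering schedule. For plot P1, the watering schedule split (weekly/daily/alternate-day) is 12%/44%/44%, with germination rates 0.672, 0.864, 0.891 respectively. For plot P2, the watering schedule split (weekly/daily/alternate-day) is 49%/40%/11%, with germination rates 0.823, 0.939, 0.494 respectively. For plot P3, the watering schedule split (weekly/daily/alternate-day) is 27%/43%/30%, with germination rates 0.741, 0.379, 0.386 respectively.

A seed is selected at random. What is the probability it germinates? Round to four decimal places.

0.7277

P(G|P1) = 0.12·0.672 + 0.44·0.864 + 0.44·0.891 = 0.08064 + 0.38016 + 0.39204 = 0.85284
P(G|P2) = 0.49·0.823 + 0.4·0.939 + 0.11·0.494 = 0.40327 + 0.3756 + 0.05434 = 0.83321
P(G|P3) = 0.27·0.741 + 0.43·0.379 + 0.3·0.386 = 0.20007 + 0.16297 + 0.1158 = 0.47884
By total probability over the outer partition,
P(G) = 0.4·0.85284 + 0.28·0.83321 + 0.32·0.47884
      = 0.341136 + 0.2332988 + 0.1532288 = 0.7276636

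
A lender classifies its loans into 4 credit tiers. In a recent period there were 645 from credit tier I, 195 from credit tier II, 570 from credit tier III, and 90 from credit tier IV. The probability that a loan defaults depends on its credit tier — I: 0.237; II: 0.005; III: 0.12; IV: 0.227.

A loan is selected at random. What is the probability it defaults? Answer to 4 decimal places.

0.1618

Total: 645 + 195 + 570 + 90 = 1500.
P(I) = 645/1500 = 0.43. P(II) = 195/1500 = 0.13. P(III) = 570/1500 = 0.38. P(IV) = 90/1500 = 0.06.
By the law of total probability,
P(D) = P(D|I)·P(I) + P(D|II)·P(II) + P(D|III)·P(III) + P(D|IV)·P(IV)
      = 0.237·0.43 + 0.005·0.13 + 0.12·0.38 + 0.227·0.06
      = 0.10191 + 0.00065 + 0.0456 + 0.01362 = 0.16178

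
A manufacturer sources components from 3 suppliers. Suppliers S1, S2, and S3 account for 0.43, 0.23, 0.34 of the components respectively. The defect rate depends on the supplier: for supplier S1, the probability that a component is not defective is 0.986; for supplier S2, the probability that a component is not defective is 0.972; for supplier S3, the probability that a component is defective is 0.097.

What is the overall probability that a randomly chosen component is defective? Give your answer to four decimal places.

P(D|S1) = 1 − 0.986 = 0.014.
P(D|S2) = 1 − 0.972 = 0.028.
Using total probability over the partition,
P(D) = P(D|S1)·P(S1) + P(D|S2)·P(S2) + P(D|S3)·P(S3)
      = 0.014·0.43 + 0.028·0.23 + 0.097·0.34
      = 0.00602 + 0.00644 + 0.03298 = 0.04544

P(D) ≈ 0.0454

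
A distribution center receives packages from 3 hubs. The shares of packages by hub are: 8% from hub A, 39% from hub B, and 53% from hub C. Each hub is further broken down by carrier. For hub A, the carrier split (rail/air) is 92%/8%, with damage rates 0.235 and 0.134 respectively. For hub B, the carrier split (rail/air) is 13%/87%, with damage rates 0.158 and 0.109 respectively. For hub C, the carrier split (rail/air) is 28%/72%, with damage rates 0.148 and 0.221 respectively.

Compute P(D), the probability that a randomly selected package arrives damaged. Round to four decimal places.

P(D|A) = 0.92·0.235 + 0.08·0.134 = 0.2162 + 0.01072 = 0.22692
P(D|B) = 0.13·0.158 + 0.87·0.109 = 0.02054 + 0.09483 = 0.11537
P(D|C) = 0.28·0.148 + 0.72·0.221 = 0.04144 + 0.15912 = 0.20056
By total probability over the outer partition,
P(D) = 0.08·0.22692 + 0.39·0.11537 + 0.53·0.20056
      = 0.0181536 + 0.0449943 + 0.1062968 = 0.1694447

P(D) ≈ 0.1694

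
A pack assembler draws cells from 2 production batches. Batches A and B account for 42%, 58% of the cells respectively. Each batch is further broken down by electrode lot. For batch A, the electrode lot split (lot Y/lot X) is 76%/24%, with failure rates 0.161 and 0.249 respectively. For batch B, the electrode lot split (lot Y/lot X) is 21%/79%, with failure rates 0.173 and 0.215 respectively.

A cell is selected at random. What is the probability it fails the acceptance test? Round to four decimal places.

0.1961

P(F|A) = 0.76·0.161 + 0.24·0.249 = 0.12236 + 0.05976 = 0.18212
P(F|B) = 0.21·0.173 + 0.79·0.215 = 0.03633 + 0.16985 = 0.20618
Then overall,
P(F) = 0.42·0.18212 + 0.58·0.20618
      = 0.0764904 + 0.1195844 = 0.1960748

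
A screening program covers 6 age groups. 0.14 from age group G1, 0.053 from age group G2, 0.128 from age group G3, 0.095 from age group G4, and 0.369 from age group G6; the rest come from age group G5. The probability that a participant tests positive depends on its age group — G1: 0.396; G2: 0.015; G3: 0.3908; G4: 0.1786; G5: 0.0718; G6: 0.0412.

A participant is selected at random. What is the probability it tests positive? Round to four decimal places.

P(G5) = 1 − (0.14 + 0.053 + 0.128 + 0.095 + 0.369) = 0.215.
By the law of total probability,
P(T) = P(T|G1)·P(G1) + P(T|G2)·P(G2) + P(T|G3)·P(G3) + P(T|G4)·P(G4) + P(T|G5)·P(G5) + P(T|G6)·P(G6)
      = 0.396·0.14 + 0.015·0.053 + 0.3908·0.128 + 0.1786·0.095 + 0.0718·0.215 + 0.0412·0.369
      = 0.05544 + 0.000795 + 0.0500224 + 0.016967 + 0.015437 + 0.0152028 = 0.1538642

0.1539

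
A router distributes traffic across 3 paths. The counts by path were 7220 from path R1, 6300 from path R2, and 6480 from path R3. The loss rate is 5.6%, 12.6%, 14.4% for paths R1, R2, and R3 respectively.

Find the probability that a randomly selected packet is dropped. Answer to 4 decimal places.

Total: 7220 + 6300 + 6480 = 20000.
P(R1) = 7220/20000 = 0.361. P(R2) = 6300/20000 = 0.315. P(R3) = 6480/20000 = 0.324.
Summing over the partition,
P(L) = P(L|R1)·P(R1) + P(L|R2)·P(R2) + P(L|R3)·P(R3)
      = 0.056·0.361 + 0.126·0.315 + 0.144·0.324
      = 0.020216 + 0.03969 + 0.046656 = 0.106562

0.1066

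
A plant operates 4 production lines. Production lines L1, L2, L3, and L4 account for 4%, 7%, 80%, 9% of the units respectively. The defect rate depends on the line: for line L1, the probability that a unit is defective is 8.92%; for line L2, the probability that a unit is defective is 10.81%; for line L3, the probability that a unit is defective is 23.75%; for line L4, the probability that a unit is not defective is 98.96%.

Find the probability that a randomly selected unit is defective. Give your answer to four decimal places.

P(D|L4) = 1 − 0.9896 = 0.0104.
P(D) = P(D|L1)·P(L1) + P(D|L2)·P(L2) + P(D|L3)·P(L3) + P(D|L4)·P(L4)
      = 0.0892·0.04 + 0.1081·0.07 + 0.2375·0.8 + 0.0104·0.09
      = 0.003568 + 0.007567 + 0.19 + 0.000936 = 0.202071

P(D) ≈ 0.2021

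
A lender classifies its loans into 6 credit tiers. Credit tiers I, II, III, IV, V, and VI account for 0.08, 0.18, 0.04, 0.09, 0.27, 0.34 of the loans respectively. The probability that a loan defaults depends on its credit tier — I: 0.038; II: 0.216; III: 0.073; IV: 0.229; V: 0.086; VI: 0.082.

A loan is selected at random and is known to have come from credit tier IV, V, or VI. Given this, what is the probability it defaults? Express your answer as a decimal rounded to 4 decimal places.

P(D|S) ≈ 0.1024

Let S = {IV, V, VI}.
P(S) = 0.09 + 0.27 + 0.34 = 0.7.
P(D ∩ S) = 0.229·0.09 + 0.086·0.27 + 0.082·0.34 = 0.02061 + 0.02322 + 0.02788 = 0.07171.
P(D | S) = 0.07171 / 0.7 = 0.102443…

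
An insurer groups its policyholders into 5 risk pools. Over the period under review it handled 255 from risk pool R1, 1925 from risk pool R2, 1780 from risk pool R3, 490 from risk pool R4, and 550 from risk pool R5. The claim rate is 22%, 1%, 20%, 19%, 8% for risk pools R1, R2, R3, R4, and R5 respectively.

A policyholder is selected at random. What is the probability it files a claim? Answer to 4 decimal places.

0.1137

Total: 255 + 1925 + 1780 + 490 + 550 = 5000.
P(R1) = 255/5000 = 0.051. P(R2) = 1925/5000 = 0.385. P(R3) = 1780/5000 = 0.356. P(R4) = 490/5000 = 0.098. P(R5) = 550/5000 = 0.11.
P(C) = P(C|R1)·P(R1) + P(C|R2)·P(R2) + P(C|R3)·P(R3) + P(C|R4)·P(R4) + P(C|R5)·P(R5)
      = 0.22·0.051 + 0.01·0.385 + 0.2·0.356 + 0.19·0.098 + 0.08·0.11
      = 0.01122 + 0.00385 + 0.0712 + 0.01862 + 0.0088 = 0.11369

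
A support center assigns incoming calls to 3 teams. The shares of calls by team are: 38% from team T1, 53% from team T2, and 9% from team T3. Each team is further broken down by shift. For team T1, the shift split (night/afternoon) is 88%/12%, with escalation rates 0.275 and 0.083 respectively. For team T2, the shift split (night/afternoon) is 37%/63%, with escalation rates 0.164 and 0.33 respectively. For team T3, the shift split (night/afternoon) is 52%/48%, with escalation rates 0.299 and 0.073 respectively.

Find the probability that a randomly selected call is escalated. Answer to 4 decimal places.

0.2552

P(E|T1) = 0.88·0.275 + 0.12·0.083 = 0.242 + 0.00996 = 0.25196
P(E|T2) = 0.37·0.164 + 0.63·0.33 = 0.06068 + 0.2079 = 0.26858
P(E|T3) = 0.52·0.299 + 0.48·0.073 = 0.15548 + 0.03504 = 0.19052
Then overall,
P(E) = 0.38·0.25196 + 0.53·0.26858 + 0.09·0.19052
      = 0.0957448 + 0.1423474 + 0.0171468 = 0.255239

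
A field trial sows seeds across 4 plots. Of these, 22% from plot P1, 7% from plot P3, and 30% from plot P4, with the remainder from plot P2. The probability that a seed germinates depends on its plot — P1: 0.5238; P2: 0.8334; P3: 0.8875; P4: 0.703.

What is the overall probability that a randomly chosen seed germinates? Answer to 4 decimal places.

P(P2) = 1 − (0.22 + 0.07 + 0.3) = 0.41.
By the law of total probability,
P(G) = P(G|P1)·P(P1) + P(G|P2)·P(P2) + P(G|P3)·P(P3) + P(G|P4)·P(P4)
      = 0.5238·0.22 + 0.8334·0.41 + 0.8875·0.07 + 0.703·0.3
      = 0.115236 + 0.341694 + 0.062125 + 0.2109 = 0.729955

P(G) ≈ 0.7300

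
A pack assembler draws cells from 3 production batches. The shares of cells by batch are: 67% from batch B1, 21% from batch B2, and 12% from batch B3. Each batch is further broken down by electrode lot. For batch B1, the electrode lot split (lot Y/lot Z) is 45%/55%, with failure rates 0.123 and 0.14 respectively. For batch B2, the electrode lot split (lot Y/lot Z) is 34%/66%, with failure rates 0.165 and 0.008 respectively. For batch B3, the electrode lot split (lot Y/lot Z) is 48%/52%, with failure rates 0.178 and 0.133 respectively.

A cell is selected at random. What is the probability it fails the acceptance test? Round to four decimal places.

P(F) ≈ 0.1201

P(F|B1) = 0.45·0.123 + 0.55·0.14 = 0.05535 + 0.077 = 0.13235
P(F|B2) = 0.34·0.165 + 0.66·0.008 = 0.0561 + 0.00528 = 0.06138
P(F|B3) = 0.48·0.178 + 0.52·0.133 = 0.08544 + 0.06916 = 0.1546
By total probability over the outer partition,
P(F) = 0.67·0.13235 + 0.21·0.06138 + 0.12·0.1546
      = 0.0886745 + 0.0128898 + 0.018552 = 0.1201163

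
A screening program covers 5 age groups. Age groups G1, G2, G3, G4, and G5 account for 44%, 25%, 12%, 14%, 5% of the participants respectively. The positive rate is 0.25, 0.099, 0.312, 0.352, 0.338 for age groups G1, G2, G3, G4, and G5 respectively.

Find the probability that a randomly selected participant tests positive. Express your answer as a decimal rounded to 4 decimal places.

P(T) ≈ 0.2384

P(T) = P(T|G1)·P(G1) + P(T|G2)·P(G2) + P(T|G3)·P(G3) + P(T|G4)·P(G4) + P(T|G5)·P(G5)
      = 0.25·0.44 + 0.099·0.25 + 0.312·0.12 + 0.352·0.14 + 0.338·0.05
      = 0.11 + 0.02475 + 0.03744 + 0.04928 + 0.0169 = 0.23837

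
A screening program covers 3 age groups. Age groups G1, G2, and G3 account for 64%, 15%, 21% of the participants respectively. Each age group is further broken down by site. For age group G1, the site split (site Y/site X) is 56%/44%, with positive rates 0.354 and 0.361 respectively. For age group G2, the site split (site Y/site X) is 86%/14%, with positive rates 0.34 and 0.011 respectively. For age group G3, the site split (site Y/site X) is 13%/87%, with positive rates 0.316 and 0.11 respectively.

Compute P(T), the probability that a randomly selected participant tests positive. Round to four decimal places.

P(T|G1) = 0.56·0.354 + 0.44·0.361 = 0.19824 + 0.15884 = 0.35708
P(T|G2) = 0.86·0.34 + 0.14·0.011 = 0.2924 + 0.00154 = 0.29394
P(T|G3) = 0.13·0.316 + 0.87·0.11 = 0.04108 + 0.0957 = 0.13678
Then overall,
P(T) = 0.64·0.35708 + 0.15·0.29394 + 0.21·0.13678
      = 0.2285312 + 0.044091 + 0.0287238 = 0.301346

0.3013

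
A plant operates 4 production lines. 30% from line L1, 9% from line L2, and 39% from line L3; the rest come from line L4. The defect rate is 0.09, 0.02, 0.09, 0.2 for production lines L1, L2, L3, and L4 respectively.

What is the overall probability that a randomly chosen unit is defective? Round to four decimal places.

P(L4) = 1 − (0.3 + 0.09 + 0.39) = 0.22.
P(D) = P(D|L1)·P(L1) + P(D|L2)·P(L2) + P(D|L3)·P(L3) + P(D|L4)·P(L4)
      = 0.09·0.3 + 0.02·0.09 + 0.09·0.39 + 0.2·0.22
      = 0.027 + 0.0018 + 0.0351 + 0.044 = 0.1079

P(D) ≈ 0.1079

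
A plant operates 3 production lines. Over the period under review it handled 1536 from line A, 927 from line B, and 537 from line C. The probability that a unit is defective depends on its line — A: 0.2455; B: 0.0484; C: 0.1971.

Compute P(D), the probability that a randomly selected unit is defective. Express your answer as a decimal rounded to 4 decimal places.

Total: 1536 + 927 + 537 = 3000.
P(A) = 1536/3000 = 0.512. P(B) = 927/3000 = 0.309. P(C) = 537/3000 = 0.179.
P(D) = P(D|A)·P(A) + P(D|B)·P(B) + P(D|C)·P(C)
      = 0.2455·0.512 + 0.0484·0.309 + 0.1971·0.179
      = 0.125696 + 0.0149556 + 0.0352809 = 0.1759325

0.1759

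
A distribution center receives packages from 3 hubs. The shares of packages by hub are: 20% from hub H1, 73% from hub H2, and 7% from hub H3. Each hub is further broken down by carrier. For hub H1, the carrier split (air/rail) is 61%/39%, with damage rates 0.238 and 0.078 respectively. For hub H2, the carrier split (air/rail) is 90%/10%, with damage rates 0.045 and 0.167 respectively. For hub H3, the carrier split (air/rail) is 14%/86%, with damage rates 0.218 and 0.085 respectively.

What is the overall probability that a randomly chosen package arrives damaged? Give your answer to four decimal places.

P(D|H1) = 0.61·0.238 + 0.39·0.078 = 0.14518 + 0.03042 = 0.1756
P(D|H2) = 0.9·0.045 + 0.1·0.167 = 0.0405 + 0.0167 = 0.0572
P(D|H3) = 0.14·0.218 + 0.86·0.085 = 0.03052 + 0.0731 = 0.10362
By total probability over the outer partition,
P(D) = 0.2·0.1756 + 0.73·0.0572 + 0.07·0.10362
      = 0.03512 + 0.041756 + 0.0072534 = 0.0841294

P(D) ≈ 0.0841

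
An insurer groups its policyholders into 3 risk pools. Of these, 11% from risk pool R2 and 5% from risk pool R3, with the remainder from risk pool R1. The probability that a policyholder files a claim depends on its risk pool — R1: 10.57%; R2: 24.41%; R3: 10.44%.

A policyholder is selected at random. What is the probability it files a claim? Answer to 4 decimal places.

P(C) ≈ 0.1209

P(R1) = 1 − (0.11 + 0.05) = 0.84.
P(C) = P(C|R1)·P(R1) + P(C|R2)·P(R2) + P(C|R3)·P(R3)
      = 0.1057·0.84 + 0.2441·0.11 + 0.1044·0.05
      = 0.088788 + 0.026851 + 0.00522 = 0.120859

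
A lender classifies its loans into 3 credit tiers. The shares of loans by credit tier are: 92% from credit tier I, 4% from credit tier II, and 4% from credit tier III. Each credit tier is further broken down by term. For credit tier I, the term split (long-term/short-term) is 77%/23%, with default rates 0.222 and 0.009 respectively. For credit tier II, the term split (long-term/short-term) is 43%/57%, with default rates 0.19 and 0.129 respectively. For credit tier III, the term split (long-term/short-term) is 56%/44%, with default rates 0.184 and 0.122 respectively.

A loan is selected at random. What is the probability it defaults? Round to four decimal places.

0.1716

P(D|I) = 0.77·0.222 + 0.23·0.009 = 0.17094 + 0.00207 = 0.17301
P(D|II) = 0.43·0.19 + 0.57·0.129 = 0.0817 + 0.07353 = 0.15523
P(D|III) = 0.56·0.184 + 0.44·0.122 = 0.10304 + 0.05368 = 0.15672
By total probability over the outer partition,
P(D) = 0.92·0.17301 + 0.04·0.15523 + 0.04·0.15672
      = 0.1591692 + 0.0062092 + 0.0062688 = 0.1716472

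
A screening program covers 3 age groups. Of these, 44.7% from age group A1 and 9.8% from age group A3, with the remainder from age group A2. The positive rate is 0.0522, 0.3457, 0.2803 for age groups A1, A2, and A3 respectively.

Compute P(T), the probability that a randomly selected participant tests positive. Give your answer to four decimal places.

0.2081

P(A2) = 1 − (0.447 + 0.098) = 0.455.
P(T) = P(T|A1)·P(A1) + P(T|A2)·P(A2) + P(T|A3)·P(A3)
      = 0.0522·0.447 + 0.3457·0.455 + 0.2803·0.098
      = 0.0233334 + 0.1572935 + 0.0274694 = 0.2080963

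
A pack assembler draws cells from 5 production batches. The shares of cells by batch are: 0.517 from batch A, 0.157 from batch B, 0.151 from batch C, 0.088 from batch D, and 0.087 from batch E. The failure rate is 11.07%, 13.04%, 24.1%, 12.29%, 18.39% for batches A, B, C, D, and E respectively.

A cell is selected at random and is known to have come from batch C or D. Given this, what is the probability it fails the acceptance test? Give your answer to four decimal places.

0.1975

Let S = {C, D}.
P(S) = 0.151 + 0.088 = 0.239.
P(F ∩ S) = 0.241·0.151 + 0.1229·0.088 = 0.036391 + 0.0108152 = 0.0472062.
P(F | S) = 0.0472062 / 0.239 = 0.197515…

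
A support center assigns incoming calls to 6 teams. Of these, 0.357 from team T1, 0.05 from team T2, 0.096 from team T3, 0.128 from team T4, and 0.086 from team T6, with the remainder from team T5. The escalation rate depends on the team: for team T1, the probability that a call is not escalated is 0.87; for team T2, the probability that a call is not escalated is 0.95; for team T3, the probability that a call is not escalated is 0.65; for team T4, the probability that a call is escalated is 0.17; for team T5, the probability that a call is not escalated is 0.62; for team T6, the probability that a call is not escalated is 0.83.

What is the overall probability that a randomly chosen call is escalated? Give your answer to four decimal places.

0.2264

P(T5) = 1 − (0.357 + 0.05 + 0.096 + 0.128 + 0.086) = 0.283.
P(E|T1) = 1 − 0.87 = 0.13.
P(E|T2) = 1 − 0.95 = 0.05.
P(E|T3) = 1 − 0.65 = 0.35.
P(E|T5) = 1 − 0.62 = 0.38.
P(E|T6) = 1 − 0.83 = 0.17.
P(E) = P(E|T1)·P(T1) + P(E|T2)·P(T2) + P(E|T3)·P(T3) + P(E|T4)·P(T4) + P(E|T5)·P(T5) + P(E|T6)·P(T6)
      = 0.13·0.357 + 0.05·0.05 + 0.35·0.096 + 0.17·0.128 + 0.38·0.283 + 0.17·0.086
      = 0.04641 + 0.0025 + 0.0336 + 0.02176 + 0.10754 + 0.01462 = 0.22643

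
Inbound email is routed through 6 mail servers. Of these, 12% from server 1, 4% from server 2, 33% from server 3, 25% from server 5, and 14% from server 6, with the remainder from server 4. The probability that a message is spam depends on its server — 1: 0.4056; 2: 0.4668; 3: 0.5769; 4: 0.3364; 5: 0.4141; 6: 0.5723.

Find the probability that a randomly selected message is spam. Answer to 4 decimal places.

0.4817

P(4) = 1 − (0.12 + 0.04 + 0.33 + 0.25 + 0.14) = 0.12.
P(S) = P(S|1)·P(1) + P(S|2)·P(2) + P(S|3)·P(3) + P(S|4)·P(4) + P(S|5)·P(5) + P(S|6)·P(6)
      = 0.4056·0.12 + 0.4668·0.04 + 0.5769·0.33 + 0.3364·0.12 + 0.4141·0.25 + 0.5723·0.14
      = 0.048672 + 0.018672 + 0.190377 + 0.040368 + 0.103525 + 0.080122 = 0.481736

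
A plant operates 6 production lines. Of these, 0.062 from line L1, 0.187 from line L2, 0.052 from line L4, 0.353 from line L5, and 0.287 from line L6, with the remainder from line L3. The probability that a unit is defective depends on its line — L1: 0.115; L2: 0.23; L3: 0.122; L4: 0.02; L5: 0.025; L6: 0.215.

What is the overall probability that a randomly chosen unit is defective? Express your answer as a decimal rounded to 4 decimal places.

0.1289

P(L3) = 1 − (0.062 + 0.187 + 0.052 + 0.353 + 0.287) = 0.059.
Summing over the partition,
P(D) = P(D|L1)·P(L1) + P(D|L2)·P(L2) + P(D|L3)·P(L3) + P(D|L4)·P(L4) + P(D|L5)·P(L5) + P(D|L6)·P(L6)
      = 0.115·0.062 + 0.23·0.187 + 0.122·0.059 + 0.02·0.052 + 0.025·0.353 + 0.215·0.287
      = 0.00713 + 0.04301 + 0.007198 + 0.00104 + 0.008825 + 0.061705 = 0.128908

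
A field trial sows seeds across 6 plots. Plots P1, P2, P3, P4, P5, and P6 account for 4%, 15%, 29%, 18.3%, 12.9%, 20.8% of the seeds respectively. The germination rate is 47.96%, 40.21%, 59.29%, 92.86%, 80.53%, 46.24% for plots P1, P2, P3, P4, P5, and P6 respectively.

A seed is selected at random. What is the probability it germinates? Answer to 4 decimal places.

Using total probability over the partition,
P(G) = P(G|P1)·P(P1) + P(G|P2)·P(P2) + P(G|P3)·P(P3) + P(G|P4)·P(P4) + P(G|P5)·P(P5) + P(G|P6)·P(P6)
      = 0.4796·0.04 + 0.4021·0.15 + 0.5929·0.29 + 0.9286·0.183 + 0.8053·0.129 + 0.4624·0.208
      = 0.019184 + 0.060315 + 0.171941 + 0.1699338 + 0.1038837 + 0.0961792 = 0.6214367

0.6214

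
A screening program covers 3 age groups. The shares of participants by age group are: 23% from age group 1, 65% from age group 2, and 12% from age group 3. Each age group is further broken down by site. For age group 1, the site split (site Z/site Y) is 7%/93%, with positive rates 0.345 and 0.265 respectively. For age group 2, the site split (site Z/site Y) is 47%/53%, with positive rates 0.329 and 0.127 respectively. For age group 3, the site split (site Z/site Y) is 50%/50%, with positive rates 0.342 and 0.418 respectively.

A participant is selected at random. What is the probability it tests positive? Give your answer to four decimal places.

0.2521

P(T|1) = 0.07·0.345 + 0.93·0.265 = 0.02415 + 0.24645 = 0.2706
P(T|2) = 0.47·0.329 + 0.53·0.127 = 0.15463 + 0.06731 = 0.22194
P(T|3) = 0.5·0.342 + 0.5·0.418 = 0.171 + 0.209 = 0.38
Then overall,
P(T) = 0.23·0.2706 + 0.65·0.22194 + 0.12·0.38
      = 0.062238 + 0.144261 + 0.0456 = 0.252099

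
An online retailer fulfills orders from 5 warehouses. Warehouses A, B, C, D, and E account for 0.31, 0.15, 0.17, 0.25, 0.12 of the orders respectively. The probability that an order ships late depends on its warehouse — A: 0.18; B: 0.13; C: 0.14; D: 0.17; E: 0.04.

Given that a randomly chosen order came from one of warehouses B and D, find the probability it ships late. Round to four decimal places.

Let S = {B, D}.
P(S) = 0.15 + 0.25 = 0.4.
P(L ∩ S) = 0.13·0.15 + 0.17·0.25 = 0.0195 + 0.0425 = 0.062.
P(L | S) = 0.062 / 0.4 = 0.155000…

0.1550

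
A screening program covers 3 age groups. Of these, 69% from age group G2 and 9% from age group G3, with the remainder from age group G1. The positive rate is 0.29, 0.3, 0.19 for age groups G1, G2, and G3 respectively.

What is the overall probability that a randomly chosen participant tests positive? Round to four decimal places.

P(G1) = 1 − (0.69 + 0.09) = 0.22.
P(T) = P(T|G1)·P(G1) + P(T|G2)·P(G2) + P(T|G3)·P(G3)
      = 0.29·0.22 + 0.3·0.69 + 0.19·0.09
      = 0.0638 + 0.207 + 0.0171 = 0.2879

P(T) ≈ 0.2879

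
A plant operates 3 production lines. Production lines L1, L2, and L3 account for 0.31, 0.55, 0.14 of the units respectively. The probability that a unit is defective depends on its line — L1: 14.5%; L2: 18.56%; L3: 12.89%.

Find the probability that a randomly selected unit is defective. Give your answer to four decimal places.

P(D) ≈ 0.1651

P(D) = P(D|L1)·P(L1) + P(D|L2)·P(L2) + P(D|L3)·P(L3)
      = 0.145·0.31 + 0.1856·0.55 + 0.1289·0.14
      = 0.04495 + 0.10208 + 0.018046 = 0.165076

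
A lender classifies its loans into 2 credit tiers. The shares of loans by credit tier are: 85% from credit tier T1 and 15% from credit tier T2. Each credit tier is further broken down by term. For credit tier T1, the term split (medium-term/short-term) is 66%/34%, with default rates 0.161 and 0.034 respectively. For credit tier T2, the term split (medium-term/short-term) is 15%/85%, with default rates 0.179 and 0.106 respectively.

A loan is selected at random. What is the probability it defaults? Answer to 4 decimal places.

0.1177

P(D|T1) = 0.66·0.161 + 0.34·0.034 = 0.10626 + 0.01156 = 0.11782
P(D|T2) = 0.15·0.179 + 0.85·0.106 = 0.02685 + 0.0901 = 0.11695
By total probability over the outer partition,
P(D) = 0.85·0.11782 + 0.15·0.11695
      = 0.100147 + 0.0175425 = 0.1176895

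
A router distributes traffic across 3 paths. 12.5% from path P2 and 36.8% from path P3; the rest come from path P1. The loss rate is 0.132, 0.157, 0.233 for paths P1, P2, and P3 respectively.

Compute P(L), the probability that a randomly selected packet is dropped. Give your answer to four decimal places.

P(P1) = 1 − (0.125 + 0.368) = 0.507.
P(L) = P(L|P1)·P(P1) + P(L|P2)·P(P2) + P(L|P3)·P(P3)
      = 0.132·0.507 + 0.157·0.125 + 0.233·0.368
      = 0.066924 + 0.019625 + 0.085744 = 0.172293

P(L) ≈ 0.1723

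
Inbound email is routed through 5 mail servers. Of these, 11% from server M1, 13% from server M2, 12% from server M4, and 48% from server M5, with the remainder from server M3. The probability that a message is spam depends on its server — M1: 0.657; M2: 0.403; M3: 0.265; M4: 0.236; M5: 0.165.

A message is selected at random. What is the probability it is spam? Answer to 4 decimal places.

P(M3) = 1 − (0.11 + 0.13 + 0.12 + 0.48) = 0.16.
By the law of total probability,
P(S) = P(S|M1)·P(M1) + P(S|M2)·P(M2) + P(S|M3)·P(M3) + P(S|M4)·P(M4) + P(S|M5)·P(M5)
      = 0.657·0.11 + 0.403·0.13 + 0.265·0.16 + 0.236·0.12 + 0.165·0.48
      = 0.07227 + 0.05239 + 0.0424 + 0.02832 + 0.0792 = 0.27458

P(S) ≈ 0.2746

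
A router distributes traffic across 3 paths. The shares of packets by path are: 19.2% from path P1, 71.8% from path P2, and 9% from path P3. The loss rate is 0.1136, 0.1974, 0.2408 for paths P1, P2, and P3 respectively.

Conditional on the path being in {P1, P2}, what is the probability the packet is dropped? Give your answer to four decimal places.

Let S = {P1, P2}.
P(S) = 0.192 + 0.718 = 0.91.
P(L ∩ S) = 0.1136·0.192 + 0.1974·0.718 = 0.0218112 + 0.1417332 = 0.1635444.
P(L | S) = 0.1635444 / 0.91 = 0.179719…

0.1797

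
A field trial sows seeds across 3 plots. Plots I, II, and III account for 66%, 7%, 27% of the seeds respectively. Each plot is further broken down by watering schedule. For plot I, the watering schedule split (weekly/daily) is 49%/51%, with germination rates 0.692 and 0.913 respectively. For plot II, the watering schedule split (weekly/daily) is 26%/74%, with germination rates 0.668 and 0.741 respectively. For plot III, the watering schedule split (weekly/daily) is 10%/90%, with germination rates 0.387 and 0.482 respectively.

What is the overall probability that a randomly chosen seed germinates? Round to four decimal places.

0.7092

P(G|I) = 0.49·0.692 + 0.51·0.913 = 0.33908 + 0.46563 = 0.80471
P(G|II) = 0.26·0.668 + 0.74·0.741 = 0.17368 + 0.54834 = 0.72202
P(G|III) = 0.1·0.387 + 0.9·0.482 = 0.0387 + 0.4338 = 0.4725
Then overall,
P(G) = 0.66·0.80471 + 0.07·0.72202 + 0.27·0.4725
      = 0.5311086 + 0.0505414 + 0.127575 = 0.709225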